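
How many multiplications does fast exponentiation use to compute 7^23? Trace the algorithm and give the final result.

Computing 7^23 by squaring (build up from 7^1; each line after the first costs one multiplication):

7^1 = 7
7^2 = (7^1)^2 = 7^2 = 49
7^4 = (7^2)^2 = 49^2 = 2401
7^5 = 7 * 7^4 = 7 * 2401 = 16807
7^10 = (7^5)^2 = 16807^2 = 282475249
7^11 = 7 * 7^10 = 7 * 282475249 = 1977326743
7^22 = (7^11)^2 = 1977326743^2 = 3909821048582988049
7^23 = 7 * 7^22 = 7 * 3909821048582988049 = 27368747340080916343

Result: 27368747340080916343
Multiplications needed: 7 (7 lines after 7^1)

7^23 = 27368747340080916343. Using exponentiation by squaring, this requires 7 multiplications. The key idea: if the exponent is even, square the half-power; if odd, multiply by the base once.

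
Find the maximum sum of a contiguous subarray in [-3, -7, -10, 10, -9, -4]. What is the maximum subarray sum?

Using Kadane's algorithm on [-3, -7, -10, 10, -9, -4]:

Scanning through the array:
Position 1 (value -7): max_ending_here = -7, max_so_far = -3
Position 2 (value -10): max_ending_here = -10, max_so_far = -3
Position 3 (value 10): max_ending_here = 10, max_so_far = 10
Position 4 (value -9): max_ending_here = 1, max_so_far = 10
Position 5 (value -4): max_ending_here = -3, max_so_far = 10

Maximum subarray: [10]
Maximum sum: 10

The maximum subarray is [10] with sum 10. This subarray runs from index 3 to index 3.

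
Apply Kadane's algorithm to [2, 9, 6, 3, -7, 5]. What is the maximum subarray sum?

Using Kadane's algorithm on [2, 9, 6, 3, -7, 5]:

Scanning through the array:
Position 1 (value 9): max_ending_here = 11, max_so_far = 11
Position 2 (value 6): max_ending_here = 17, max_so_far = 17
Position 3 (value 3): max_ending_here = 20, max_so_far = 20
Position 4 (value -7): max_ending_here = 13, max_so_far = 20
Position 5 (value 5): max_ending_here = 18, max_so_far = 20

Maximum subarray: [2, 9, 6, 3]
Maximum sum: 20

The maximum subarray is [2, 9, 6, 3] with sum 20. This subarray runs from index 0 to index 3.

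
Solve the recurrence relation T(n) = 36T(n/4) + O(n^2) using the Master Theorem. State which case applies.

Master Theorem for T(n) = 36T(n/4) + O(n^2):

a = 36, b = 4, c = 2
log_b(a) = log_4(36) = 2.5850

Case 1: c = 2 < log_4(36) = 2.5850
T(n) = O(n^(log_4 36))

For T(n) = 36T(n/4) + O(n^2): log_4(36) = 2.5850. This is Case 1 of the Master Theorem (c < log_b(a), work dominated by leaves), giving O(n^(log_4 36)).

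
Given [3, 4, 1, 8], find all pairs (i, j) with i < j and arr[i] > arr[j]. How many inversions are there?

Finding inversions in [3, 4, 1, 8]:

(0, 2): arr[0]=3 > arr[2]=1
(1, 2): arr[1]=4 > arr[2]=1

Total inversions: 2

The array has 2 inversion(s): (0,2), (1,2). Each pair (i,j) satisfies i < j and arr[i] > arr[j].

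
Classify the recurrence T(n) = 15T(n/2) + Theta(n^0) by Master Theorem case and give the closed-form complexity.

Master Theorem for T(n) = 15T(n/2) + O(n^0):

a = 15, b = 2, c = 0
log_b(a) = log_2(15) = 3.9069

Case 1: c = 0 < log_2(15) = 3.9069
T(n) = O(n^(log_2 15))

For T(n) = 15T(n/2) + O(n^0): log_2(15) = 3.9069. This is Case 1 of the Master Theorem (c < log_b(a), work dominated by leaves), giving O(n^(log_2 15)).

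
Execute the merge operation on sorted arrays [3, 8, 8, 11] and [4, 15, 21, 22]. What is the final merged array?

Merging process:

Compare 3 vs 4: take 3 from left. Merged: [3]
Compare 8 vs 4: take 4 from right. Merged: [3, 4]
Compare 8 vs 15: take 8 from left. Merged: [3, 4, 8]
Compare 8 vs 15: take 8 from left. Merged: [3, 4, 8, 8]
Compare 11 vs 15: take 11 from left. Merged: [3, 4, 8, 8, 11]
Append remaining from right: [15, 21, 22]. Merged: [3, 4, 8, 8, 11, 15, 21, 22]

Final merged array: [3, 4, 8, 8, 11, 15, 21, 22]
Total comparisons: 5

The merged array is [3, 4, 8, 8, 11, 15, 21, 22], requiring 5 comparisons. The merge step runs in O(n) time where n is the total number of elements.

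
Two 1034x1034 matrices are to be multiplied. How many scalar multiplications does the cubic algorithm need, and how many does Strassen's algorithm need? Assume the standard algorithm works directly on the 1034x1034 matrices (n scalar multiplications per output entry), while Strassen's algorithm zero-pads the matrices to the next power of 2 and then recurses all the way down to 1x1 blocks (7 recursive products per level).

Matrix multiplication for 1034x1034 matrices:

Strassen's algorithm requires power-of-2 dimensions. Pad 1034x1034 to 2048x2048 (next power of 2).

Standard algorithm: 1034^3 = 1105507304 multiplications
Strassen's algorithm: 7^(log2(2048)) = 7^11 = 1977326743 multiplications
Difference: 1105507304 - 1977326743 = -871819439 (Strassen uses MORE here due to padding overhead — for small or just-over-power-of-2 n, padding can outweigh the per-level savings)

Standard: 1105507304 multiplications (1034^3). Strassen: 1977326743 multiplications (7^11, after padding to 2048x2048). Strassen reduces 8 recursive multiplications to 7 at each level.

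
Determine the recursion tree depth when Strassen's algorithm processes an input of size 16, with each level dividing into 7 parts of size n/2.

For divide and conquer with division factor 2:

Problem sizes at each level:
Level 0: 16
Level 1: 8
Level 2: 4
Level 3: 2
Level 4: 1

The root is level 0 and the size-1 base case is level 4 (the tree spans levels 0 through 4, i.e. 5 levels counting the root), so the depth is the number of divisions: log_2(16) = 4

The recursion tree depth is log_2(16) = 4. At each level, the problem size is divided by 2, so it takes 4 divisions to reduce to a base case of size 1. The algorithm makes 7 recursive calls at each level.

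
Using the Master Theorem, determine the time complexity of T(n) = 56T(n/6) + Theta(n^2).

Master Theorem for T(n) = 56T(n/6) + O(n^2):

a = 56, b = 6, c = 2
log_b(a) = log_6(56) = 2.2466

Case 1: c = 2 < log_6(56) = 2.2466
T(n) = O(n^(log_6 56))

For T(n) = 56T(n/6) + O(n^2): log_6(56) = 2.2466. This is Case 1 of the Master Theorem (c < log_b(a), work dominated by leaves), giving O(n^(log_6 56)).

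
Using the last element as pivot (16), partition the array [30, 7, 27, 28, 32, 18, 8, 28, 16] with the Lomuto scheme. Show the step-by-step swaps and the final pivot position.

Lomuto partition with pivot = 16:

Initial array: [30, 7, 27, 28, 32, 18, 8, 28, 16]

arr[0]=30 > 16: no swap
arr[1]=7 <= 16: swap with position 0, array becomes [7, 30, 27, 28, 32, 18, 8, 28, 16]
arr[2]=27 > 16: no swap
arr[3]=28 > 16: no swap
arr[4]=32 > 16: no swap
arr[5]=18 > 16: no swap
arr[6]=8 <= 16: swap with position 1, array becomes [7, 8, 27, 28, 32, 18, 30, 28, 16]
arr[7]=28 > 16: no swap

Place pivot at position 2: [7, 8, 16, 28, 32, 18, 30, 28, 27]
Pivot position: 2

After partitioning with pivot 16, the array becomes [7, 8, 16, 28, 32, 18, 30, 28, 27]. The pivot is placed at index 2. All elements to the left of the pivot are <= 16, and all elements to the right are > 16.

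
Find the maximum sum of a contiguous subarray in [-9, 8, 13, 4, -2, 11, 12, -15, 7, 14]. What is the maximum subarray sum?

Using Kadane's algorithm on [-9, 8, 13, 4, -2, 11, 12, -15, 7, 14]:

Scanning through the array:
Position 1 (value 8): max_ending_here = 8, max_so_far = 8
Position 2 (value 13): max_ending_here = 21, max_so_far = 21
Position 3 (value 4): max_ending_here = 25, max_so_far = 25
Position 4 (value -2): max_ending_here = 23, max_so_far = 25
Position 5 (value 11): max_ending_here = 34, max_so_far = 34
Position 6 (value 12): max_ending_here = 46, max_so_far = 46
Position 7 (value -15): max_ending_here = 31, max_so_far = 46
Position 8 (value 7): max_ending_here = 38, max_so_far = 46
Position 9 (value 14): max_ending_here = 52, max_so_far = 52

Maximum subarray: [8, 13, 4, -2, 11, 12, -15, 7, 14]
Maximum sum: 52

The maximum subarray is [8, 13, 4, -2, 11, 12, -15, 7, 14] with sum 52. This subarray runs from index 1 to index 9.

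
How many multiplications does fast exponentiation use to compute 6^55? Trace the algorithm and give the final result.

Computing 6^55 by squaring (build up from 6^1; each line after the first costs one multiplication):

6^1 = 6
6^2 = (6^1)^2 = 6^2 = 36
6^3 = 6 * 6^2 = 6 * 36 = 216
6^6 = (6^3)^2 = 216^2 = 46656
6^12 = (6^6)^2 = 46656^2 = 2176782336
6^13 = 6 * 6^12 = 6 * 2176782336 = 13060694016
6^26 = (6^13)^2 = 13060694016^2 = 170581728179578208256
6^27 = 6 * 6^26 = 6 * 170581728179578208256 = 1023490369077469249536
6^54 = (6^27)^2 = 1023490369077469249536^2 = 1047532535594334222593508922191671036215296
6^55 = 6 * 6^54 = 6 * 1047532535594334222593508922191671036215296 = 6285195213566005335561053533150026217291776

Result: 6285195213566005335561053533150026217291776
Multiplications needed: 9 (9 lines after 6^1)

6^55 = 6285195213566005335561053533150026217291776. Using exponentiation by squaring, this requires 9 multiplications. The key idea: if the exponent is even, square the half-power; if odd, multiply by the base once.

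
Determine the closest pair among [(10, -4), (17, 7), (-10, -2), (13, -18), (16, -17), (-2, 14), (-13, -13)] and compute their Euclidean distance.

Computing all pairwise distances among 7 points:

d((10, -4), (17, 7)) = 13.0384
d((10, -4), (-10, -2)) = 20.0998
d((10, -4), (13, -18)) = 14.3178
d((10, -4), (16, -17)) = 14.3178
d((10, -4), (-2, 14)) = 21.6333
d((10, -4), (-13, -13)) = 24.6982
d((17, 7), (-10, -2)) = 28.4605
d((17, 7), (13, -18)) = 25.318
d((17, 7), (16, -17)) = 24.0208
d((17, 7), (-2, 14)) = 20.2485
d((17, 7), (-13, -13)) = 36.0555
d((-10, -2), (13, -18)) = 28.0179
d((-10, -2), (16, -17)) = 30.0167
d((-10, -2), (-2, 14)) = 17.8885
d((-10, -2), (-13, -13)) = 11.4018
d((13, -18), (16, -17)) = 3.1623 <-- minimum
d((13, -18), (-2, 14)) = 35.3412
d((13, -18), (-13, -13)) = 26.4764
d((16, -17), (-2, 14)) = 35.8469
d((16, -17), (-13, -13)) = 29.2746
d((-2, 14), (-13, -13)) = 29.1548

Closest pair: (13, -18) and (16, -17) with distance 3.1623

The closest pair is (13, -18) and (16, -17) with Euclidean distance 3.1623. For 7 points, brute-force pairwise comparison is shown above. For large n, the divide-and-conquer algorithm (sort by x, recurse on halves, check the dividing strip) achieves O(n log n).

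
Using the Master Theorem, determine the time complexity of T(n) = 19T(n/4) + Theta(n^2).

Master Theorem for T(n) = 19T(n/4) + O(n^2):

a = 19, b = 4, c = 2
log_b(a) = log_4(19) = 2.1240

Case 1: c = 2 < log_4(19) = 2.1240
T(n) = O(n^(log_4 19))

For T(n) = 19T(n/4) + O(n^2): log_4(19) = 2.1240. This is Case 1 of the Master Theorem (c < log_b(a), work dominated by leaves), giving O(n^(log_4 19)).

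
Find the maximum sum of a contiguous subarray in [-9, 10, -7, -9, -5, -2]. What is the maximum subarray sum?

Using Kadane's algorithm on [-9, 10, -7, -9, -5, -2]:

Scanning through the array:
Position 1 (value 10): max_ending_here = 10, max_so_far = 10
Position 2 (value -7): max_ending_here = 3, max_so_far = 10
Position 3 (value -9): max_ending_here = -6, max_so_far = 10
Position 4 (value -5): max_ending_here = -5, max_so_far = 10
Position 5 (value -2): max_ending_here = -2, max_so_far = 10

Maximum subarray: [10]
Maximum sum: 10

The maximum subarray is [10] with sum 10. This subarray runs from index 1 to index 1.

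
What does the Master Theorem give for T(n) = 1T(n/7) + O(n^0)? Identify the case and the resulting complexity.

Master Theorem for T(n) = 1T(n/7) + O(n^0):

a = 1, b = 7, c = 0
log_b(a) = log_7(1) = 0.0000

Case 2: c = 0 = log_7(1) = 0.0000
T(n) = O(n^0 log n) = O(log n)

For T(n) = 1T(n/7) + O(n^0): log_7(1) = 0.0000. This is Case 2 of the Master Theorem (c = log_b(a), equal work at all levels), giving O(log n).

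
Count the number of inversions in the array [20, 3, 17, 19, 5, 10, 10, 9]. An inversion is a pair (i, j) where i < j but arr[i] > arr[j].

Finding inversions in [20, 3, 17, 19, 5, 10, 10, 9]:

(0, 1): arr[0]=20 > arr[1]=3
(0, 2): arr[0]=20 > arr[2]=17
(0, 3): arr[0]=20 > arr[3]=19
(0, 4): arr[0]=20 > arr[4]=5
(0, 5): arr[0]=20 > arr[5]=10
(0, 6): arr[0]=20 > arr[6]=10
(0, 7): arr[0]=20 > arr[7]=9
(2, 4): arr[2]=17 > arr[4]=5
(2, 5): arr[2]=17 > arr[5]=10
(2, 6): arr[2]=17 > arr[6]=10
(2, 7): arr[2]=17 > arr[7]=9
(3, 4): arr[3]=19 > arr[4]=5
(3, 5): arr[3]=19 > arr[5]=10
(3, 6): arr[3]=19 > arr[6]=10
(3, 7): arr[3]=19 > arr[7]=9
(5, 7): arr[5]=10 > arr[7]=9
(6, 7): arr[6]=10 > arr[7]=9

Total inversions: 17

The array has 17 inversion(s): (0,1), (0,2), (0,3), (0,4), (0,5), (0,6), (0,7), (2,4), (2,5), (2,6), (2,7), (3,4), (3,5), (3,6), (3,7), (5,7), (6,7). Each pair (i,j) satisfies i < j and arr[i] > arr[j].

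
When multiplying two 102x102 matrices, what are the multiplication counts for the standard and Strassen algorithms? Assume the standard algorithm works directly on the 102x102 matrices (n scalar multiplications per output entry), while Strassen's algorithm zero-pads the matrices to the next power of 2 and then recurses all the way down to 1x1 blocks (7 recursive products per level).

Matrix multiplication for 102x102 matrices:

Strassen's algorithm requires power-of-2 dimensions. Pad 102x102 to 128x128 (next power of 2).

Standard algorithm: 102^3 = 1061208 multiplications
Strassen's algorithm: 7^(log2(128)) = 7^7 = 823543 multiplications
Savings: 1061208 - 823543 = 237665 multiplications

Standard: 1061208 multiplications (102^3). Strassen: 823543 multiplications (7^7, after padding to 128x128). Strassen reduces 8 recursive multiplications to 7 at each level.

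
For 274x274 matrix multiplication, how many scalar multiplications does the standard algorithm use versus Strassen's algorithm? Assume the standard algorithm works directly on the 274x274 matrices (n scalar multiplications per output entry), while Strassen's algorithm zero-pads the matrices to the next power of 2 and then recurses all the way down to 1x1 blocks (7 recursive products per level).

Matrix multiplication for 274x274 matrices:

Strassen's algorithm requires power-of-2 dimensions. Pad 274x274 to 512x512 (next power of 2).

Standard algorithm: 274^3 = 20570824 multiplications
Strassen's algorithm: 7^(log2(512)) = 7^9 = 40353607 multiplications
Difference: 20570824 - 40353607 = -19782783 (Strassen uses MORE here due to padding overhead — for small or just-over-power-of-2 n, padding can outweigh the per-level savings)

Standard: 20570824 multiplications (274^3). Strassen: 40353607 multiplications (7^9, after padding to 512x512). Strassen reduces 8 recursive multiplications to 7 at each level.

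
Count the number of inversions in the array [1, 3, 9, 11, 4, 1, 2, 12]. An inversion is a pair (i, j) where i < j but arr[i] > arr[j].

Finding inversions in [1, 3, 9, 11, 4, 1, 2, 12]:

(1, 5): arr[1]=3 > arr[5]=1
(1, 6): arr[1]=3 > arr[6]=2
(2, 4): arr[2]=9 > arr[4]=4
(2, 5): arr[2]=9 > arr[5]=1
(2, 6): arr[2]=9 > arr[6]=2
(3, 4): arr[3]=11 > arr[4]=4
(3, 5): arr[3]=11 > arr[5]=1
(3, 6): arr[3]=11 > arr[6]=2
(4, 5): arr[4]=4 > arr[5]=1
(4, 6): arr[4]=4 > arr[6]=2

Total inversions: 10

The array has 10 inversion(s): (1,5), (1,6), (2,4), (2,5), (2,6), (3,4), (3,5), (3,6), (4,5), (4,6). Each pair (i,j) satisfies i < j and arr[i] > arr[j].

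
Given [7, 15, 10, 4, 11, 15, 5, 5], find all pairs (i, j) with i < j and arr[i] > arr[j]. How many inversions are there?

Finding inversions in [7, 15, 10, 4, 11, 15, 5, 5]:

(0, 3): arr[0]=7 > arr[3]=4
(0, 6): arr[0]=7 > arr[6]=5
(0, 7): arr[0]=7 > arr[7]=5
(1, 2): arr[1]=15 > arr[2]=10
(1, 3): arr[1]=15 > arr[3]=4
(1, 4): arr[1]=15 > arr[4]=11
(1, 6): arr[1]=15 > arr[6]=5
(1, 7): arr[1]=15 > arr[7]=5
(2, 3): arr[2]=10 > arr[3]=4
(2, 6): arr[2]=10 > arr[6]=5
(2, 7): arr[2]=10 > arr[7]=5
(4, 6): arr[4]=11 > arr[6]=5
(4, 7): arr[4]=11 > arr[7]=5
(5, 6): arr[5]=15 > arr[6]=5
(5, 7): arr[5]=15 > arr[7]=5

Total inversions: 15

The array has 15 inversion(s): (0,3), (0,6), (0,7), (1,2), (1,3), (1,4), (1,6), (1,7), (2,3), (2,6), (2,7), (4,6), (4,7), (5,6), (5,7). Each pair (i,j) satisfies i < j and arr[i] > arr[j].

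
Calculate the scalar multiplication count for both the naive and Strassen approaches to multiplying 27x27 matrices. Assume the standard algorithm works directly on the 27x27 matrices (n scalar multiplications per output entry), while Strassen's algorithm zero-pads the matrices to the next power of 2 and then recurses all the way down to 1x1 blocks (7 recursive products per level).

Matrix multiplication for 27x27 matrices:

Strassen's algorithm requires power-of-2 dimensions. Pad 27x27 to 32x32 (next power of 2).

Standard algorithm: 27^3 = 19683 multiplications
Strassen's algorithm: 7^(log2(32)) = 7^5 = 16807 multiplications
Savings: 19683 - 16807 = 2876 multiplications

Standard: 19683 multiplications (27^3). Strassen: 16807 multiplications (7^5, after padding to 32x32). Strassen reduces 8 recursive multiplications to 7 at each level.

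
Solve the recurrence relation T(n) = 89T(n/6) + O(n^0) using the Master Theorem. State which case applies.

Master Theorem for T(n) = 89T(n/6) + O(n^0):

a = 89, b = 6, c = 0
log_b(a) = log_6(89) = 2.5052

Case 1: c = 0 < log_6(89) = 2.5052
T(n) = O(n^(log_6 89))

For T(n) = 89T(n/6) + O(n^0): log_6(89) = 2.5052. This is Case 1 of the Master Theorem (c < log_b(a), work dominated by leaves), giving O(n^(log_6 89)).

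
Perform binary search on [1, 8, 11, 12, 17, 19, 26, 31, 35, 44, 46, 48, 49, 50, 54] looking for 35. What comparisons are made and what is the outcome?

Binary search for 35 in [1, 8, 11, 12, 17, 19, 26, 31, 35, 44, 46, 48, 49, 50, 54]:

lo=0, hi=14, mid=7, arr[mid]=31 -> 31 < 35, search right half
lo=8, hi=14, mid=11, arr[mid]=48 -> 48 > 35, search left half
lo=8, hi=10, mid=9, arr[mid]=44 -> 44 > 35, search left half
lo=8, hi=8, mid=8, arr[mid]=35 -> Found target at index 8!

Binary search finds 35 at index 8 after 4 comparisons. The search repeatedly halves the search space by comparing with the middle element.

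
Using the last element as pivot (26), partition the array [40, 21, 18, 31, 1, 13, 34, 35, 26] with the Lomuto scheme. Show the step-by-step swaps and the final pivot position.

Lomuto partition with pivot = 26:

Initial array: [40, 21, 18, 31, 1, 13, 34, 35, 26]

arr[0]=40 > 26: no swap
arr[1]=21 <= 26: swap with position 0, array becomes [21, 40, 18, 31, 1, 13, 34, 35, 26]
arr[2]=18 <= 26: swap with position 1, array becomes [21, 18, 40, 31, 1, 13, 34, 35, 26]
arr[3]=31 > 26: no swap
arr[4]=1 <= 26: swap with position 2, array becomes [21, 18, 1, 31, 40, 13, 34, 35, 26]
arr[5]=13 <= 26: swap with position 3, array becomes [21, 18, 1, 13, 40, 31, 34, 35, 26]
arr[6]=34 > 26: no swap
arr[7]=35 > 26: no swap

Place pivot at position 4: [21, 18, 1, 13, 26, 31, 34, 35, 40]
Pivot position: 4

After partitioning with pivot 26, the array becomes [21, 18, 1, 13, 26, 31, 34, 35, 40]. The pivot is placed at index 4. All elements to the left of the pivot are <= 26, and all elements to the right are > 26.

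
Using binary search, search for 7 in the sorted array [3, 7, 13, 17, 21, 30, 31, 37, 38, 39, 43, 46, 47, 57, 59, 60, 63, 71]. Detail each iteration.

Binary search for 7 in [3, 7, 13, 17, 21, 30, 31, 37, 38, 39, 43, 46, 47, 57, 59, 60, 63, 71]:

lo=0, hi=17, mid=8, arr[mid]=38 -> 38 > 7, search left half
lo=0, hi=7, mid=3, arr[mid]=17 -> 17 > 7, search left half
lo=0, hi=2, mid=1, arr[mid]=7 -> Found target at index 1!

Binary search finds 7 at index 1 after 3 comparisons. The search repeatedly halves the search space by comparing with the middle element.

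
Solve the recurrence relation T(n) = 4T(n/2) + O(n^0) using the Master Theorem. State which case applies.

Master Theorem for T(n) = 4T(n/2) + O(n^0):

a = 4, b = 2, c = 0
log_b(a) = log_2(4) = 2.0000

Case 1: c = 0 < log_2(4) = 2.0000
T(n) = O(n^(log_2 4)) = O(n^2)

For T(n) = 4T(n/2) + O(n^0): log_2(4) = 2.0000. This is Case 1 of the Master Theorem (c < log_b(a), work dominated by leaves), giving O(n^2).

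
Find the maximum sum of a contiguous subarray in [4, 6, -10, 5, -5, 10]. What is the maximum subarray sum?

Using Kadane's algorithm on [4, 6, -10, 5, -5, 10]:

Scanning through the array:
Position 1 (value 6): max_ending_here = 10, max_so_far = 10
Position 2 (value -10): max_ending_here = 0, max_so_far = 10
Position 3 (value 5): max_ending_here = 5, max_so_far = 10
Position 4 (value -5): max_ending_here = 0, max_so_far = 10
Position 5 (value 10): max_ending_here = 10, max_so_far = 10

Maximum subarray: [4, 6]
Maximum sum: 10

The maximum subarray is [4, 6] with sum 10. This subarray runs from index 0 to index 1.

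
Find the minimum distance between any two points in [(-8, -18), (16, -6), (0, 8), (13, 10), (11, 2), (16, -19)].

Computing all pairwise distances among 6 points:

d((-8, -18), (16, -6)) = 26.8328
d((-8, -18), (0, 8)) = 27.2029
d((-8, -18), (13, 10)) = 35.0
d((-8, -18), (11, 2)) = 27.5862
d((-8, -18), (16, -19)) = 24.0208
d((16, -6), (0, 8)) = 21.2603
d((16, -6), (13, 10)) = 16.2788
d((16, -6), (11, 2)) = 9.434
d((16, -6), (16, -19)) = 13.0
d((0, 8), (13, 10)) = 13.1529
d((0, 8), (11, 2)) = 12.53
d((0, 8), (16, -19)) = 31.3847
d((13, 10), (11, 2)) = 8.2462 <-- minimum
d((13, 10), (16, -19)) = 29.1548
d((11, 2), (16, -19)) = 21.587

Closest pair: (13, 10) and (11, 2) with distance 8.2462

The closest pair is (13, 10) and (11, 2) with Euclidean distance 8.2462. For 6 points, brute-force pairwise comparison is shown above. For large n, the divide-and-conquer algorithm (sort by x, recurse on halves, check the dividing strip) achieves O(n log n).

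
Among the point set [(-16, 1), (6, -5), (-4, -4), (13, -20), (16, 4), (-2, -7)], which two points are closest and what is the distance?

Computing all pairwise distances among 6 points:

d((-16, 1), (6, -5)) = 22.8035
d((-16, 1), (-4, -4)) = 13.0
d((-16, 1), (13, -20)) = 35.805
d((-16, 1), (16, 4)) = 32.1403
d((-16, 1), (-2, -7)) = 16.1245
d((6, -5), (-4, -4)) = 10.0499
d((6, -5), (13, -20)) = 16.5529
d((6, -5), (16, 4)) = 13.4536
d((6, -5), (-2, -7)) = 8.2462
d((-4, -4), (13, -20)) = 23.3452
d((-4, -4), (16, 4)) = 21.5407
d((-4, -4), (-2, -7)) = 3.6056 <-- minimum
d((13, -20), (16, 4)) = 24.1868
d((13, -20), (-2, -7)) = 19.8494
d((16, 4), (-2, -7)) = 21.095

Closest pair: (-4, -4) and (-2, -7) with distance 3.6056

The closest pair is (-4, -4) and (-2, -7) with Euclidean distance 3.6056. For 6 points, brute-force pairwise comparison is shown above. For large n, the divide-and-conquer algorithm (sort by x, recurse on halves, check the dividing strip) achieves O(n log n).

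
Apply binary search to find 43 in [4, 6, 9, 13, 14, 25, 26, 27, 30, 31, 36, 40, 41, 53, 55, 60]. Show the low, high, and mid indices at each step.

Binary search for 43 in [4, 6, 9, 13, 14, 25, 26, 27, 30, 31, 36, 40, 41, 53, 55, 60]:

lo=0, hi=15, mid=7, arr[mid]=27 -> 27 < 43, search right half
lo=8, hi=15, mid=11, arr[mid]=40 -> 40 < 43, search right half
lo=12, hi=15, mid=13, arr[mid]=53 -> 53 > 43, search left half
lo=12, hi=12, mid=12, arr[mid]=41 -> 41 < 43, search right half
lo=13 > hi=12, target 43 not found

Binary search determines that 43 is not in the array after 4 comparisons. The search space was exhausted without finding the target.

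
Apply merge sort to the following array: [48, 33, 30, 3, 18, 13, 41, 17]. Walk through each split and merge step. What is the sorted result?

Merge sort trace:

Split: [48, 33, 30, 3, 18, 13, 41, 17] -> [48, 33, 30, 3] and [18, 13, 41, 17]
  Split: [48, 33, 30, 3] -> [48, 33] and [30, 3]
    Split: [48, 33] -> [48] and [33]
    Merge: [48] + [33] -> [33, 48]
    Split: [30, 3] -> [30] and [3]
    Merge: [30] + [3] -> [3, 30]
  Merge: [33, 48] + [3, 30] -> [3, 30, 33, 48]
  Split: [18, 13, 41, 17] -> [18, 13] and [41, 17]
    Split: [18, 13] -> [18] and [13]
    Merge: [18] + [13] -> [13, 18]
    Split: [41, 17] -> [41] and [17]
    Merge: [41] + [17] -> [17, 41]
  Merge: [13, 18] + [17, 41] -> [13, 17, 18, 41]
Merge: [3, 30, 33, 48] + [13, 17, 18, 41] -> [3, 13, 17, 18, 30, 33, 41, 48]

Final sorted array: [3, 13, 17, 18, 30, 33, 41, 48]

The merge sort proceeds by recursively splitting the array and merging sorted halves.
After all merges, the sorted array is [3, 13, 17, 18, 30, 33, 41, 48].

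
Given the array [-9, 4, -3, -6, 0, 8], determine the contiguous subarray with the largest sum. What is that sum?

Using Kadane's algorithm on [-9, 4, -3, -6, 0, 8]:

Scanning through the array:
Position 1 (value 4): max_ending_here = 4, max_so_far = 4
Position 2 (value -3): max_ending_here = 1, max_so_far = 4
Position 3 (value -6): max_ending_here = -5, max_so_far = 4
Position 4 (value 0): max_ending_here = 0, max_so_far = 4
Position 5 (value 8): max_ending_here = 8, max_so_far = 8

Maximum subarray: [0, 8]
Maximum sum: 8

The maximum subarray is [0, 8] with sum 8. This subarray runs from index 4 to index 5.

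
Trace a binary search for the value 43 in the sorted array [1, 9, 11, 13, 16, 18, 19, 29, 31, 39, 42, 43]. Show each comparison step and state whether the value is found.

Binary search for 43 in [1, 9, 11, 13, 16, 18, 19, 29, 31, 39, 42, 43]:

lo=0, hi=11, mid=5, arr[mid]=18 -> 18 < 43, search right half
lo=6, hi=11, mid=8, arr[mid]=31 -> 31 < 43, search right half
lo=9, hi=11, mid=10, arr[mid]=42 -> 42 < 43, search right half
lo=11, hi=11, mid=11, arr[mid]=43 -> Found target at index 11!

Binary search finds 43 at index 11 after 4 comparisons. The search repeatedly halves the search space by comparing with the middle element.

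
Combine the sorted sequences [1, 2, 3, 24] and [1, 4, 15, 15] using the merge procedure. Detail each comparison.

Merging process:

Compare 1 vs 1: take 1 from left. Merged: [1]
Compare 2 vs 1: take 1 from right. Merged: [1, 1]
Compare 2 vs 4: take 2 from left. Merged: [1, 1, 2]
Compare 3 vs 4: take 3 from left. Merged: [1, 1, 2, 3]
Compare 24 vs 4: take 4 from right. Merged: [1, 1, 2, 3, 4]
Compare 24 vs 15: take 15 from right. Merged: [1, 1, 2, 3, 4, 15]
Compare 24 vs 15: take 15 from right. Merged: [1, 1, 2, 3, 4, 15, 15]
Append remaining from left: [24]. Merged: [1, 1, 2, 3, 4, 15, 15, 24]

Final merged array: [1, 1, 2, 3, 4, 15, 15, 24]
Total comparisons: 7

The merged array is [1, 1, 2, 3, 4, 15, 15, 24], requiring 7 comparisons. The merge step runs in O(n) time where n is the total number of elements.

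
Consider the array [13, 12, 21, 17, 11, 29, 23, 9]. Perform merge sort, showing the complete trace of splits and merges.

Merge sort trace:

Split: [13, 12, 21, 17, 11, 29, 23, 9] -> [13, 12, 21, 17] and [11, 29, 23, 9]
  Split: [13, 12, 21, 17] -> [13, 12] and [21, 17]
    Split: [13, 12] -> [13] and [12]
    Merge: [13] + [12] -> [12, 13]
    Split: [21, 17] -> [21] and [17]
    Merge: [21] + [17] -> [17, 21]
  Merge: [12, 13] + [17, 21] -> [12, 13, 17, 21]
  Split: [11, 29, 23, 9] -> [11, 29] and [23, 9]
    Split: [11, 29] -> [11] and [29]
    Merge: [11] + [29] -> [11, 29]
    Split: [23, 9] -> [23] and [9]
    Merge: [23] + [9] -> [9, 23]
  Merge: [11, 29] + [9, 23] -> [9, 11, 23, 29]
Merge: [12, 13, 17, 21] + [9, 11, 23, 29] -> [9, 11, 12, 13, 17, 21, 23, 29]

Final sorted array: [9, 11, 12, 13, 17, 21, 23, 29]

The merge sort proceeds by recursively splitting the array and merging sorted halves.
After all merges, the sorted array is [9, 11, 12, 13, 17, 21, 23, 29].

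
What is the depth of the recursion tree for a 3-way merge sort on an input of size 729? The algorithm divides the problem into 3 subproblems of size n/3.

For divide and conquer with division factor 3:

Problem sizes at each level:
Level 0: 729
Level 1: 243
Level 2: 81
Level 3: 27
Level 4: 9
Level 5: 3
Level 6: 1

The root is level 0 and the size-1 base case is level 6 (the tree spans levels 0 through 6, i.e. 7 levels counting the root), so the depth is the number of divisions: log_3(729) = 6

The recursion tree depth is log_3(729) = 6. At each level, the problem size is divided by 3, so it takes 6 divisions to reduce to a base case of size 1. The algorithm makes 3 recursive calls at each level.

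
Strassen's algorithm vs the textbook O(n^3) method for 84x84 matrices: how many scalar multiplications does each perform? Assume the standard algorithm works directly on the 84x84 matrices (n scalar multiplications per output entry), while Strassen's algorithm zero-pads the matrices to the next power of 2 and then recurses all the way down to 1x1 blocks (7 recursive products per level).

Matrix multiplication for 84x84 matrices:

Strassen's algorithm requires power-of-2 dimensions. Pad 84x84 to 128x128 (next power of 2).

Standard algorithm: 84^3 = 592704 multiplications
Strassen's algorithm: 7^(log2(128)) = 7^7 = 823543 multiplications
Difference: 592704 - 823543 = -230839 (Strassen uses MORE here due to padding overhead — for small or just-over-power-of-2 n, padding can outweigh the per-level savings)

Standard: 592704 multiplications (84^3). Strassen: 823543 multiplications (7^7, after padding to 128x128). Strassen reduces 8 recursive multiplications to 7 at each level.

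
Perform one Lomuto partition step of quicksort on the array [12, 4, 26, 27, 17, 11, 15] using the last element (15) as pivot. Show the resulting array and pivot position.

Lomuto partition with pivot = 15:

Initial array: [12, 4, 26, 27, 17, 11, 15]

arr[0]=12 <= 15: swap with position 0, array becomes [12, 4, 26, 27, 17, 11, 15]
arr[1]=4 <= 15: swap with position 1, array becomes [12, 4, 26, 27, 17, 11, 15]
arr[2]=26 > 15: no swap
arr[3]=27 > 15: no swap
arr[4]=17 > 15: no swap
arr[5]=11 <= 15: swap with position 2, array becomes [12, 4, 11, 27, 17, 26, 15]

Place pivot at position 3: [12, 4, 11, 15, 17, 26, 27]
Pivot position: 3

After partitioning with pivot 15, the array becomes [12, 4, 11, 15, 17, 26, 27]. The pivot is placed at index 3. All elements to the left of the pivot are <= 15, and all elements to the right are > 15.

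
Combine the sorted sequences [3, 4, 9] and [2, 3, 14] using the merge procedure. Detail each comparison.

Merging process:

Compare 3 vs 2: take 2 from right. Merged: [2]
Compare 3 vs 3: take 3 from left. Merged: [2, 3]
Compare 4 vs 3: take 3 from right. Merged: [2, 3, 3]
Compare 4 vs 14: take 4 from left. Merged: [2, 3, 3, 4]
Compare 9 vs 14: take 9 from left. Merged: [2, 3, 3, 4, 9]
Append remaining from right: [14]. Merged: [2, 3, 3, 4, 9, 14]

Final merged array: [2, 3, 3, 4, 9, 14]
Total comparisons: 5

The merged array is [2, 3, 3, 4, 9, 14], requiring 5 comparisons. The merge step runs in O(n) time where n is the total number of elements.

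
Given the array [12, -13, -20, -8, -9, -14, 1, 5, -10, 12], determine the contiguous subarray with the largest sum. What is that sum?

Using Kadane's algorithm on [12, -13, -20, -8, -9, -14, 1, 5, -10, 12]:

Scanning through the array:
Position 1 (value -13): max_ending_here = -1, max_so_far = 12
Position 2 (value -20): max_ending_here = -20, max_so_far = 12
Position 3 (value -8): max_ending_here = -8, max_so_far = 12
Position 4 (value -9): max_ending_here = -9, max_so_far = 12
Position 5 (value -14): max_ending_here = -14, max_so_far = 12
Position 6 (value 1): max_ending_here = 1, max_so_far = 12
Position 7 (value 5): max_ending_here = 6, max_so_far = 12
Position 8 (value -10): max_ending_here = -4, max_so_far = 12
Position 9 (value 12): max_ending_here = 12, max_so_far = 12

Maximum subarray: [12]
Maximum sum: 12

The maximum subarray is [12] with sum 12. This subarray runs from index 0 to index 0.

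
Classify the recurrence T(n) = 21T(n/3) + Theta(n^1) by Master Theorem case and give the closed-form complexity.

Master Theorem for T(n) = 21T(n/3) + O(n^1):

a = 21, b = 3, c = 1
log_b(a) = log_3(21) = 2.7712

Case 1: c = 1 < log_3(21) = 2.7712
T(n) = O(n^(log_3 21))

For T(n) = 21T(n/3) + O(n^1): log_3(21) = 2.7712. This is Case 1 of the Master Theorem (c < log_b(a), work dominated by leaves), giving O(n^(log_3 21)).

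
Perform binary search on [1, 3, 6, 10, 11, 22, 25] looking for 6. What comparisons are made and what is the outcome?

Binary search for 6 in [1, 3, 6, 10, 11, 22, 25]:

lo=0, hi=6, mid=3, arr[mid]=10 -> 10 > 6, search left half
lo=0, hi=2, mid=1, arr[mid]=3 -> 3 < 6, search right half
lo=2, hi=2, mid=2, arr[mid]=6 -> Found target at index 2!

Binary search finds 6 at index 2 after 3 comparisons. The search repeatedly halves the search space by comparing with the middle element.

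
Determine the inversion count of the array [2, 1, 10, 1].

Finding inversions in [2, 1, 10, 1]:

(0, 1): arr[0]=2 > arr[1]=1
(0, 3): arr[0]=2 > arr[3]=1
(2, 3): arr[2]=10 > arr[3]=1

Total inversions: 3

The array has 3 inversion(s): (0,1), (0,3), (2,3). Each pair (i,j) satisfies i < j and arr[i] > arr[j].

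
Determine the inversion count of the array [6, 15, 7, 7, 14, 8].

Finding inversions in [6, 15, 7, 7, 14, 8]:

(1, 2): arr[1]=15 > arr[2]=7
(1, 3): arr[1]=15 > arr[3]=7
(1, 4): arr[1]=15 > arr[4]=14
(1, 5): arr[1]=15 > arr[5]=8
(4, 5): arr[4]=14 > arr[5]=8

Total inversions: 5

The array has 5 inversion(s): (1,2), (1,3), (1,4), (1,5), (4,5). Each pair (i,j) satisfies i < j and arr[i] > arr[j].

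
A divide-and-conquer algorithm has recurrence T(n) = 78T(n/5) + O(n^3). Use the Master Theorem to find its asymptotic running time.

Master Theorem for T(n) = 78T(n/5) + O(n^3):

a = 78, b = 5, c = 3
log_b(a) = log_5(78) = 2.7070

Case 3: c = 3 > log_5(78) = 2.7070
T(n) = O(n^3) = O(n^3)

For T(n) = 78T(n/5) + O(n^3): log_5(78) = 2.7070. This is Case 3 of the Master Theorem (c > log_b(a), work dominated by root), giving O(n^3).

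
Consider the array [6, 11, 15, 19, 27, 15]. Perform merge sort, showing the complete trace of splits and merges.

Merge sort trace:

Split: [6, 11, 15, 19, 27, 15] -> [6, 11, 15] and [19, 27, 15]
  Split: [6, 11, 15] -> [6] and [11, 15]
    Split: [11, 15] -> [11] and [15]
    Merge: [11] + [15] -> [11, 15]
  Merge: [6] + [11, 15] -> [6, 11, 15]
  Split: [19, 27, 15] -> [19] and [27, 15]
    Split: [27, 15] -> [27] and [15]
    Merge: [27] + [15] -> [15, 27]
  Merge: [19] + [15, 27] -> [15, 19, 27]
Merge: [6, 11, 15] + [15, 19, 27] -> [6, 11, 15, 15, 19, 27]

Final sorted array: [6, 11, 15, 15, 19, 27]

The merge sort proceeds by recursively splitting the array and merging sorted halves.
After all merges, the sorted array is [6, 11, 15, 15, 19, 27].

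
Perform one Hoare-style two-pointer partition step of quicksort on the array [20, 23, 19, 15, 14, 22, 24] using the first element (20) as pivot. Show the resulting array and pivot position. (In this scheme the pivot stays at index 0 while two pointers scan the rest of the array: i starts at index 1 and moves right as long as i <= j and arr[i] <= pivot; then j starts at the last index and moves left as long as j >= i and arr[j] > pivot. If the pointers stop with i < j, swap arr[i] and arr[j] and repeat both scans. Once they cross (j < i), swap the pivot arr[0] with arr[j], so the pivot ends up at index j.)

Hoare-style two-pointer partition with pivot = 20:

Initial array: [20, 23, 19, 15, 14, 22, 24]

Pointers start at i = 1, j = 6.
i stops at index 1 (arr[1]=23 > 20), j stops at index 4 (arr[4]=14 <= 20): swap arr[1] and arr[4], array becomes [20, 14, 19, 15, 23, 22, 24]
i ends at 4, j ends at 3: the pointers have crossed (j < i), so scanning stops.

Swap pivot arr[0] with arr[3] to place pivot at position 3: [15, 14, 19, 20, 23, 22, 24]
Pivot position: 3

After partitioning with pivot 20, the array becomes [15, 14, 19, 20, 23, 22, 24]. The pivot is placed at index 3. All elements to the left of the pivot are <= 20, and all elements to the right are > 20.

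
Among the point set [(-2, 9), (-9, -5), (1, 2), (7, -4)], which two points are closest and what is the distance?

Computing all pairwise distances among 4 points:

d((-2, 9), (-9, -5)) = 15.6525
d((-2, 9), (1, 2)) = 7.6158 <-- minimum
d((-2, 9), (7, -4)) = 15.8114
d((-9, -5), (1, 2)) = 12.2066
d((-9, -5), (7, -4)) = 16.0312
d((1, 2), (7, -4)) = 8.4853

Closest pair: (-2, 9) and (1, 2) with distance 7.6158

The closest pair is (-2, 9) and (1, 2) with Euclidean distance 7.6158. For 4 points, brute-force pairwise comparison is shown above. For large n, the divide-and-conquer algorithm (sort by x, recurse on halves, check the dividing strip) achieves O(n log n).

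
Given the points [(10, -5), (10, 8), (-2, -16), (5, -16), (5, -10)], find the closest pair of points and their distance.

Computing all pairwise distances among 5 points:

d((10, -5), (10, 8)) = 13.0
d((10, -5), (-2, -16)) = 16.2788
d((10, -5), (5, -16)) = 12.083
d((10, -5), (5, -10)) = 7.0711
d((10, 8), (-2, -16)) = 26.8328
d((10, 8), (5, -16)) = 24.5153
d((10, 8), (5, -10)) = 18.6815
d((-2, -16), (5, -16)) = 7.0
d((-2, -16), (5, -10)) = 9.2195
d((5, -16), (5, -10)) = 6.0 <-- minimum

Closest pair: (5, -16) and (5, -10) with distance 6.0

The closest pair is (5, -16) and (5, -10) with Euclidean distance 6.0. For 5 points, brute-force pairwise comparison is shown above. For large n, the divide-and-conquer algorithm (sort by x, recurse on halves, check the dividing strip) achieves O(n log n).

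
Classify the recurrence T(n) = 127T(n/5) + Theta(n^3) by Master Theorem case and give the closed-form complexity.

Master Theorem for T(n) = 127T(n/5) + O(n^3):

a = 127, b = 5, c = 3
log_b(a) = log_5(127) = 3.0099

Case 1: c = 3 < log_5(127) = 3.0099
T(n) = O(n^(log_5 127))

For T(n) = 127T(n/5) + O(n^3): log_5(127) = 3.0099. This is Case 1 of the Master Theorem (c < log_b(a), work dominated by leaves), giving O(n^(log_5 127)).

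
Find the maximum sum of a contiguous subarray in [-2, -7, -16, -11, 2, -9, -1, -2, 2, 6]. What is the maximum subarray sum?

Using Kadane's algorithm on [-2, -7, -16, -11, 2, -9, -1, -2, 2, 6]:

Scanning through the array:
Position 1 (value -7): max_ending_here = -7, max_so_far = -2
Position 2 (value -16): max_ending_here = -16, max_so_far = -2
Position 3 (value -11): max_ending_here = -11, max_so_far = -2
Position 4 (value 2): max_ending_here = 2, max_so_far = 2
Position 5 (value -9): max_ending_here = -7, max_so_far = 2
Position 6 (value -1): max_ending_here = -1, max_so_far = 2
Position 7 (value -2): max_ending_here = -2, max_so_far = 2
Position 8 (value 2): max_ending_here = 2, max_so_far = 2
Position 9 (value 6): max_ending_here = 8, max_so_far = 8

Maximum subarray: [2, 6]
Maximum sum: 8

The maximum subarray is [2, 6] with sum 8. This subarray runs from index 8 to index 9.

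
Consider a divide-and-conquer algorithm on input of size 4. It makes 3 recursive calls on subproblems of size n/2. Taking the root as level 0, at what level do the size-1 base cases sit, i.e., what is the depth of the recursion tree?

For divide and conquer with division factor 2:

Problem sizes at each level:
Level 0: 4
Level 1: 2
Level 2: 1

The root is level 0 and the size-1 base case is level 2 (the tree spans levels 0 through 2, i.e. 3 levels counting the root), so the depth is the number of divisions: log_2(4) = 2

The recursion tree depth is log_2(4) = 2. At each level, the problem size is divided by 2, so it takes 2 divisions to reduce to a base case of size 1. The algorithm makes 3 recursive calls at each level.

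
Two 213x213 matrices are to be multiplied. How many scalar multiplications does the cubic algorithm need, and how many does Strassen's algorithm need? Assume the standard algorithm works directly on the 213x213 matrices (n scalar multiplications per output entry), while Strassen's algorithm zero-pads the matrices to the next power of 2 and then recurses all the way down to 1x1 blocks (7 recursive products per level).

Matrix multiplication for 213x213 matrices:

Strassen's algorithm requires power-of-2 dimensions. Pad 213x213 to 256x256 (next power of 2).

Standard algorithm: 213^3 = 9663597 multiplications
Strassen's algorithm: 7^(log2(256)) = 7^8 = 5764801 multiplications
Savings: 9663597 - 5764801 = 3898796 multiplications

Standard: 9663597 multiplications (213^3). Strassen: 5764801 multiplications (7^8, after padding to 256x256). Strassen reduces 8 recursive multiplications to 7 at each level.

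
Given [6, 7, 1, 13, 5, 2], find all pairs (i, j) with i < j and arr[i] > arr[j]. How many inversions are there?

Finding inversions in [6, 7, 1, 13, 5, 2]:

(0, 2): arr[0]=6 > arr[2]=1
(0, 4): arr[0]=6 > arr[4]=5
(0, 5): arr[0]=6 > arr[5]=2
(1, 2): arr[1]=7 > arr[2]=1
(1, 4): arr[1]=7 > arr[4]=5
(1, 5): arr[1]=7 > arr[5]=2
(3, 4): arr[3]=13 > arr[4]=5
(3, 5): arr[3]=13 > arr[5]=2
(4, 5): arr[4]=5 > arr[5]=2

Total inversions: 9

The array has 9 inversion(s): (0,2), (0,4), (0,5), (1,2), (1,4), (1,5), (3,4), (3,5), (4,5). Each pair (i,j) satisfies i < j and arr[i] > arr[j].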